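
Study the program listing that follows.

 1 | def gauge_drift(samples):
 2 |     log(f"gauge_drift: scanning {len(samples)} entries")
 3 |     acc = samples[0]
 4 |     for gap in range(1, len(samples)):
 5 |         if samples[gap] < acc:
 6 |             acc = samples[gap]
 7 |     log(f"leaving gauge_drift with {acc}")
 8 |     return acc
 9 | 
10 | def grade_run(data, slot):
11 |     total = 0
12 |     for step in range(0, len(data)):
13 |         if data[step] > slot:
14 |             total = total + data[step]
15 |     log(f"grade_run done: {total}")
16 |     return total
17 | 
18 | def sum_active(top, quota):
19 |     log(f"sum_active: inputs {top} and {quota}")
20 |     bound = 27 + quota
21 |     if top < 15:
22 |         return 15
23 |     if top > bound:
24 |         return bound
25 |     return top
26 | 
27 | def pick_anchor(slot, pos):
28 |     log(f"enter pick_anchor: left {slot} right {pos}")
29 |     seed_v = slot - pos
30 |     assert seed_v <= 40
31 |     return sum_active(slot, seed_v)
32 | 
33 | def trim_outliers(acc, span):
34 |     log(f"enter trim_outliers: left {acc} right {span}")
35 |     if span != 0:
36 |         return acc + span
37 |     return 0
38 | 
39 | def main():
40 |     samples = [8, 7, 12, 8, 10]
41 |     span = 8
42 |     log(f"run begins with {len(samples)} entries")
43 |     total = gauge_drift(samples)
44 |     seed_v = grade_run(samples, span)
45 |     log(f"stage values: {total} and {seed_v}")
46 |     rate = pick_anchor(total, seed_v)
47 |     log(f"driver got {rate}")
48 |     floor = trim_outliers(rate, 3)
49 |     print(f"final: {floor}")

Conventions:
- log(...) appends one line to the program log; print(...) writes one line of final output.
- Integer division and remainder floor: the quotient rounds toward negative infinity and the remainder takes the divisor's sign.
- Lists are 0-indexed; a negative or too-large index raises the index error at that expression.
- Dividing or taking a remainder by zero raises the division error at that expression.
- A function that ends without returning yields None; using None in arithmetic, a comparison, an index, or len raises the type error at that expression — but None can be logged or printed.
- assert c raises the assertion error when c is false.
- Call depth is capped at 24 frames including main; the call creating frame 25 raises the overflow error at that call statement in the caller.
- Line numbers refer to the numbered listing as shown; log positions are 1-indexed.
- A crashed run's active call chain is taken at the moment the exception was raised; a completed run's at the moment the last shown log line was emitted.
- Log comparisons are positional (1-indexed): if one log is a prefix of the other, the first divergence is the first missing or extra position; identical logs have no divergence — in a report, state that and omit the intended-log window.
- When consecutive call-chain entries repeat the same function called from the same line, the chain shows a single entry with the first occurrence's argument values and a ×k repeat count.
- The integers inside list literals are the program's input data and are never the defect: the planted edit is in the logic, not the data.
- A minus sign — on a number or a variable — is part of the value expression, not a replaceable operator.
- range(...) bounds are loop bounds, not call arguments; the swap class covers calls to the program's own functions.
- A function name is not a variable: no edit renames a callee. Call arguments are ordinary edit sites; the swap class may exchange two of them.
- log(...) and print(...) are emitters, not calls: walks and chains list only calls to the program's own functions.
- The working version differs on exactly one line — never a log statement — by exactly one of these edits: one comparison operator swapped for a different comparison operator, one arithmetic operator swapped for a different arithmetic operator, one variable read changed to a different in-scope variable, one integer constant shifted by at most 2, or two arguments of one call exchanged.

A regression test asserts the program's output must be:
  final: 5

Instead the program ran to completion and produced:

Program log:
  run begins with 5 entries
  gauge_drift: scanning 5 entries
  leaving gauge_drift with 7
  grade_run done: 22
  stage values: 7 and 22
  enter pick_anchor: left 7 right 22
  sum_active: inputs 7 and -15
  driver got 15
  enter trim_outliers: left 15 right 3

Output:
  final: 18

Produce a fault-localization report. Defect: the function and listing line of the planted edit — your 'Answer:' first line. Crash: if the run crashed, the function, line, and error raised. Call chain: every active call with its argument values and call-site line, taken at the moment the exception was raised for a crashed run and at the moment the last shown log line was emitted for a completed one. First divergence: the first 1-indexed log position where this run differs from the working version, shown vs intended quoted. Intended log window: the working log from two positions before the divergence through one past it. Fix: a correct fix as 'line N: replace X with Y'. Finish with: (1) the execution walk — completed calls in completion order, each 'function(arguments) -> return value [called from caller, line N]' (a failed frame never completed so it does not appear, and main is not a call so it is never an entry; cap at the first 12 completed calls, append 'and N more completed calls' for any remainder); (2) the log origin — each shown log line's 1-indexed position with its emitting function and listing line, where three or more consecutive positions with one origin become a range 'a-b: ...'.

Answer: the defect is in trim_outliers at line 36.
Core observation: Nothing in the log betrays the bug — only the output does.
Call chain: main -> trim_outliers(15, 3) (called at line 48).
First divergence: none; the two logs match at every position.
Execution walk:
  gauge_drift([8, 7, 12, 8, 10]) -> 7  [called from main, line 43]
  grade_run([8, 7, 12, 8, 10], 8) -> 22  [called from main, line 44]
  sum_active(7, -15) -> 15  [called from pick_anchor, line 31]
  pick_anchor(7, 22) -> 15  [called from main, line 46]
  trim_outliers(15, 3) -> 18  [called from main, line 48]
Log line origins:
  1 — main, line 42
  2 — gauge_drift, line 2
  3 — gauge_drift, line 7
  4 — grade_run, line 15
  5 — main, line 45
  6 — pick_anchor, line 28
  7 — sum_active, line 19
  8 — main, line 47
  9 — trim_outliers, line 34
A correct fix: line 36: replace `+` with `//`.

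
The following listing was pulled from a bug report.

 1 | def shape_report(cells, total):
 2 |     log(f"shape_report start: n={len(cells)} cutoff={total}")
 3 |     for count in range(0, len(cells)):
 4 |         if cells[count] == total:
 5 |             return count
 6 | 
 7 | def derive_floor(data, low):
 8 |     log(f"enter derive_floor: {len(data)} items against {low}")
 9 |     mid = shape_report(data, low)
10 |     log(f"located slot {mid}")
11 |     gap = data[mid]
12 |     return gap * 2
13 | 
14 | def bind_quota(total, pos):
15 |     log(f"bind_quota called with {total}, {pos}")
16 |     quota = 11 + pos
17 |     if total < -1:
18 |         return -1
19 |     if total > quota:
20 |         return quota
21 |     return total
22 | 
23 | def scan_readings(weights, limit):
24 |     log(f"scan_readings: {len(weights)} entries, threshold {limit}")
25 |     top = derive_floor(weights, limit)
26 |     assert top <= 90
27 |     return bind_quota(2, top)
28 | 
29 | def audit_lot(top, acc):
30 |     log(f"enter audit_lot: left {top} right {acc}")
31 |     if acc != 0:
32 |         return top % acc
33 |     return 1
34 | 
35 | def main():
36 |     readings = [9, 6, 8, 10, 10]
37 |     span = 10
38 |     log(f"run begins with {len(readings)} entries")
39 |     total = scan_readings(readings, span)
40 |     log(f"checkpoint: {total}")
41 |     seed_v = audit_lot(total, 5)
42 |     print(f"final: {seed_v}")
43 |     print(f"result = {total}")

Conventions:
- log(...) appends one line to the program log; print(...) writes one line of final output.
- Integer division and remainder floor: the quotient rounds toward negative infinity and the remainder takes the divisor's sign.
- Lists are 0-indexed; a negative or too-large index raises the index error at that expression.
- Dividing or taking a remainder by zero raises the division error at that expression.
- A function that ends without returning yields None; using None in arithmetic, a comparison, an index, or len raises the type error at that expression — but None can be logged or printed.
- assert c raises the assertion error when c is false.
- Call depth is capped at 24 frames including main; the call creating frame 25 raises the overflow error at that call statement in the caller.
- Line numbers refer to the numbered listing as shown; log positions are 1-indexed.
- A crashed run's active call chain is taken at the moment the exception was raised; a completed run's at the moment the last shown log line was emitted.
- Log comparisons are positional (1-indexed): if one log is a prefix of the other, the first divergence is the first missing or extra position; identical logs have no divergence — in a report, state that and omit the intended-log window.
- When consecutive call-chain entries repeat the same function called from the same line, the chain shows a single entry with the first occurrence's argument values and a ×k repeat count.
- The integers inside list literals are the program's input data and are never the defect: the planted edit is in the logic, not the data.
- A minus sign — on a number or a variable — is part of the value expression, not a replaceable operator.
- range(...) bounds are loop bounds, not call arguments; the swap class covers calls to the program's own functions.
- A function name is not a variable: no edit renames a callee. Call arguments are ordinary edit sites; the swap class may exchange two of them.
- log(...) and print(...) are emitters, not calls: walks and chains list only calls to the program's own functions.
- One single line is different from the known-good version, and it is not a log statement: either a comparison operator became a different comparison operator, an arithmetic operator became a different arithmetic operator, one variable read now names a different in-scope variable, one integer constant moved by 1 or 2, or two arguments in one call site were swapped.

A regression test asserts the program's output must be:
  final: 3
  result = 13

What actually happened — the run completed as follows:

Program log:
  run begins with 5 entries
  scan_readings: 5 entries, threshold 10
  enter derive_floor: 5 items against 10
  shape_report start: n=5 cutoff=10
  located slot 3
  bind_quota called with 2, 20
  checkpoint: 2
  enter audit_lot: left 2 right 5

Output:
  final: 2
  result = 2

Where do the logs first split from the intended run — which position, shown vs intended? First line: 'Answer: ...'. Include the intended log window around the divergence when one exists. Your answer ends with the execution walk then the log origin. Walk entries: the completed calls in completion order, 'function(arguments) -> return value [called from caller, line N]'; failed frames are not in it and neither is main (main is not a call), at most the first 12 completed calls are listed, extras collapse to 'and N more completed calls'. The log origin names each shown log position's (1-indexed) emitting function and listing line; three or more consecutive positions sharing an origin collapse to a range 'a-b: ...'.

Answer: position 6 — the shown line 'bind_quota called with 2, 20' should read 'bind_quota called with 20, 2'.
Intended log window:
  4: shape_report start: n=5 cutoff=10
  5: located slot 3
  6: bind_quota called with 20, 2
  7: checkpoint: 13
Execution walk:
  shape_report([9, 6, 8, 10, 10], 10) -> 3  [called from derive_floor, line 9]
  derive_floor([9, 6, 8, 10, 10], 10) -> 20  [called from scan_readings, line 25]
  bind_quota(2, 20) -> 2  [called from scan_readings, line 27]
  scan_readings([9, 6, 8, 10, 10], 10) -> 2  [called from main, line 39]
  audit_lot(2, 5) -> 2  [called from main, line 41]
Log origin:
  1 — main, line 38
  2 — scan_readings, line 24
  3 — derive_floor, line 8
  4 — shape_report, line 2
  5 — derive_floor, line 10
  6 — bind_quota, line 15
  7 — main, line 40
  8 — audit_lot, line 30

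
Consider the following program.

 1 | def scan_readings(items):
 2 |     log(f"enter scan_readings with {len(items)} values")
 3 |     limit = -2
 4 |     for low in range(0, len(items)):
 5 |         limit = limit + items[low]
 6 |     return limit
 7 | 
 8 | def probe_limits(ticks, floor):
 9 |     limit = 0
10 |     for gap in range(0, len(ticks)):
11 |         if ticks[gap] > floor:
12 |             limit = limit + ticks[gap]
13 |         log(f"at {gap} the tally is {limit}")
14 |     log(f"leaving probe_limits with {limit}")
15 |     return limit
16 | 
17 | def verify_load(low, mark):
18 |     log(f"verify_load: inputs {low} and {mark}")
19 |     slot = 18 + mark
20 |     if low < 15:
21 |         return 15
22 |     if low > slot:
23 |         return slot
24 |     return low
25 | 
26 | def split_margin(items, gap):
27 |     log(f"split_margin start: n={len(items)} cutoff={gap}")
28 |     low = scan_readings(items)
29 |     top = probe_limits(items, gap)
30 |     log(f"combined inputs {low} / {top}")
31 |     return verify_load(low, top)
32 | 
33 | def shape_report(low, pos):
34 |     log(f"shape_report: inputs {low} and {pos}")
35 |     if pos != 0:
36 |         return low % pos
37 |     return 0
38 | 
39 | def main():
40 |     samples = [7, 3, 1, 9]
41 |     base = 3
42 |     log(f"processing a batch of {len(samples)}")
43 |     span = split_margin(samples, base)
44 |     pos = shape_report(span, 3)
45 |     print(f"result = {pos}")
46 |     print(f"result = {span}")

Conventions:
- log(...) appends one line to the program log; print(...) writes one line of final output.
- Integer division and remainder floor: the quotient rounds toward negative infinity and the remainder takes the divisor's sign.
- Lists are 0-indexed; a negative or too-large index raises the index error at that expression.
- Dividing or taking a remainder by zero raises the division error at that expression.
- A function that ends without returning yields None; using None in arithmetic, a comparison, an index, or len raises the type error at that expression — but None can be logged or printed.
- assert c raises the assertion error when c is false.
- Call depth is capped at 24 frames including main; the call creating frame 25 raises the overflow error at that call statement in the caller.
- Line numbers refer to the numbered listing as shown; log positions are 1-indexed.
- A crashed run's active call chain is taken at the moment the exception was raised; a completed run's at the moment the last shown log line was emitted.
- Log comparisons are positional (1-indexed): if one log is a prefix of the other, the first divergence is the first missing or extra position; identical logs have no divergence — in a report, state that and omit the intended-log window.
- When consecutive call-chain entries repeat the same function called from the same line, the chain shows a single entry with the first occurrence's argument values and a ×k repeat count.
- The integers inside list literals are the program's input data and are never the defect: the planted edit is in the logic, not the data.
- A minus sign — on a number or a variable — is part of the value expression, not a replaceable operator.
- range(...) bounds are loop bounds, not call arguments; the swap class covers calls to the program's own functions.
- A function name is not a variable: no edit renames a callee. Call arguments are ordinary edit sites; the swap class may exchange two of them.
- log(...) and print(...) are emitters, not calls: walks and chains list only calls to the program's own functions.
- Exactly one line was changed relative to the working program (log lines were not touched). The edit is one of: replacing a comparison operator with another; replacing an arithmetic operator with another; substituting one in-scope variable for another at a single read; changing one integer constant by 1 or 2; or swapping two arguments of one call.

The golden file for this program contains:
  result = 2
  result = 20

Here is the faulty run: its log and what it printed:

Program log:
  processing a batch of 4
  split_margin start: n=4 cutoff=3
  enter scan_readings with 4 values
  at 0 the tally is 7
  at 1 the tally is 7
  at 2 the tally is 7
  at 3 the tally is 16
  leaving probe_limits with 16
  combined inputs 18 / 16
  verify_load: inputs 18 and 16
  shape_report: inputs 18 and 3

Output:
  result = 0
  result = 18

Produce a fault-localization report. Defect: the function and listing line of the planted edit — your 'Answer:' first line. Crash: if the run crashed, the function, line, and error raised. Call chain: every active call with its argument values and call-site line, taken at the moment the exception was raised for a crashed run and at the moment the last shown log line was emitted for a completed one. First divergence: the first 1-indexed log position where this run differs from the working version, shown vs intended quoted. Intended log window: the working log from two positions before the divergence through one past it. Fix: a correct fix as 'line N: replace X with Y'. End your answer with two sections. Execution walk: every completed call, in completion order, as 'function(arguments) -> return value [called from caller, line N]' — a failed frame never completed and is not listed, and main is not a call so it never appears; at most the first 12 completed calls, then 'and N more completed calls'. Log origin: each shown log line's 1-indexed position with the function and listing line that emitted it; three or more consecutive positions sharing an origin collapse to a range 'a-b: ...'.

Answer: the defect is in scan_readings at line 3.
Key fact: At log position 9 the runs split — shown 'combined inputs 18 / 16', but the working version logs 'combined inputs 20 / 16'.
Call chain: main -> shape_report(18, 3) (called at line 44).
First divergence: position 9 — shown 'combined inputs 18 / 16', intended 'combined inputs 20 / 16'.
Intended log window:
  7: at 3 the tally is 16
  8: leaving probe_limits with 16
  9: combined inputs 20 / 16
  10: verify_load: inputs 20 and 16
Execution walk:
  scan_readings([7, 3, 1, 9]) -> 18  [called from split_margin, line 28]
  probe_limits([7, 3, 1, 9], 3) -> 16  [called from split_margin, line 29]
  verify_load(18, 16) -> 18  [called from split_margin, line 31]
  split_margin([7, 3, 1, 9], 3) -> 18  [called from main, line 43]
  shape_report(18, 3) -> 0  [called from main, line 44]
Log origins:
  1: logged in main at line 42
  2: logged in split_margin at line 27
  3: logged in scan_readings at line 2
  4-7: logged in probe_limits at line 13
  8: logged in probe_limits at line 14
  9: logged in split_margin at line 30
  10: logged in verify_load at line 18
  11: logged in shape_report at line 34
A correct fix: line 3: replace `-2` with `0`.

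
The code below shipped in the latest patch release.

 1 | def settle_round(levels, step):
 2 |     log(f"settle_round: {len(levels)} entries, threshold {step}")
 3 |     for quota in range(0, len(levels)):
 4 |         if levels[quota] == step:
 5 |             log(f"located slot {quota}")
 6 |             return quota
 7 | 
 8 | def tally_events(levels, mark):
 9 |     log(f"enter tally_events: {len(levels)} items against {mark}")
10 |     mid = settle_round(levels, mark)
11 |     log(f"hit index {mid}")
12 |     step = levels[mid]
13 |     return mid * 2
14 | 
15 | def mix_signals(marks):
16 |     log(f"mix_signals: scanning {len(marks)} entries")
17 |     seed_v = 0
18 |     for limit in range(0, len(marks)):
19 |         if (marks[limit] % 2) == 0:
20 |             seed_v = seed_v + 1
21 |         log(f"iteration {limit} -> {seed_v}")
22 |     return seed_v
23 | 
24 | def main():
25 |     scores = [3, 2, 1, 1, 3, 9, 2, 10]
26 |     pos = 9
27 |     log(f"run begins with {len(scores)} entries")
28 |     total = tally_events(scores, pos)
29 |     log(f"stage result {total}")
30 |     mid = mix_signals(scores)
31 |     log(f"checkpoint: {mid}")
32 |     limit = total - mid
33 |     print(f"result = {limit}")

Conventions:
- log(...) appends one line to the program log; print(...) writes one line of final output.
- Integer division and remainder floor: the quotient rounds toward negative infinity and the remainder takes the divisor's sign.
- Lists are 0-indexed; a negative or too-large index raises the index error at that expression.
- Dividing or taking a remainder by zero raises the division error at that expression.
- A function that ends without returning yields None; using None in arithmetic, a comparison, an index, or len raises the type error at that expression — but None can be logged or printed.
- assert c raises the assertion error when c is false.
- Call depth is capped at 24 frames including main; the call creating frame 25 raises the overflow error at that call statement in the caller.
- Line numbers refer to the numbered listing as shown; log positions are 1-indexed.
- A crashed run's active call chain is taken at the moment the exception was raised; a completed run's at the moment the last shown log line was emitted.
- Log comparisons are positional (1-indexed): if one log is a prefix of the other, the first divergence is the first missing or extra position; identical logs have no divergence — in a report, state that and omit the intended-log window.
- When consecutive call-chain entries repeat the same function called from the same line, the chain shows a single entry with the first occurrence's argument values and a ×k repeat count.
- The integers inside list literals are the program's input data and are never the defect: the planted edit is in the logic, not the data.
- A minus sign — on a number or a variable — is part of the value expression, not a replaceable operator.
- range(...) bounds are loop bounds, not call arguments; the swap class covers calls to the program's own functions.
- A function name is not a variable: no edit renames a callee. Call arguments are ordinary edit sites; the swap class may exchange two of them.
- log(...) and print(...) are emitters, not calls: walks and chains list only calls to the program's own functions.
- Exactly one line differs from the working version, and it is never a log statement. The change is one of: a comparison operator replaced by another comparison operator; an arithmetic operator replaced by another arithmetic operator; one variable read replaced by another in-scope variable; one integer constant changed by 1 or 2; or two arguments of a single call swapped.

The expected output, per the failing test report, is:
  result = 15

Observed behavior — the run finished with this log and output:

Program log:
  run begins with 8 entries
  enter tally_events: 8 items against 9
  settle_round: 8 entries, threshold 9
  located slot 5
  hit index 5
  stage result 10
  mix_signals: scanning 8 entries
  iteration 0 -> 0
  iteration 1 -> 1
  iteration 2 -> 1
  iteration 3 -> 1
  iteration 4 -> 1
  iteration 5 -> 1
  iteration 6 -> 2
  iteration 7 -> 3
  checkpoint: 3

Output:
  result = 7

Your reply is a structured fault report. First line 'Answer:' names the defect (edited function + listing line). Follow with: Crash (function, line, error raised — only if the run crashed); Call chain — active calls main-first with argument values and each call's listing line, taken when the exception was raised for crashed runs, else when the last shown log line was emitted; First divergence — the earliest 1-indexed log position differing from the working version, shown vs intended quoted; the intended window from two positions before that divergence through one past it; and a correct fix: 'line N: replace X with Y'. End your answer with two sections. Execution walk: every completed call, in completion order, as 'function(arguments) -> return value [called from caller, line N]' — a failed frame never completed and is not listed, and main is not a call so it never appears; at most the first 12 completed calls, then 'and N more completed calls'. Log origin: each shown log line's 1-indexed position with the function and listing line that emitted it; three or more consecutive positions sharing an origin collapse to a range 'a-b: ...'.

Answer: the defect is in tally_events at line 13.
Key fact: Log line 6 is where behavior first shows: 'stage result 10' appears instead of 'stage result 18'.
Call chain: main.
First divergence: position 6 — the shown line 'stage result 10' should read 'stage result 18'.
Intended log window:
  4: located slot 5
  5: hit index 5
  6: stage result 18
  7: mix_signals: scanning 8 entries
Execution walk:
  settle_round([3, 2, 1, 1, 3, 9, 2, 10], 9) -> 5  [called from tally_events, line 10]
  tally_events([3, 2, 1, 1, 3, 9, 2, 10], 9) -> 10  [called from main, line 28]
  mix_signals([3, 2, 1, 1, 3, 9, 2, 10]) -> 3  [called from main, line 30]
Log line origins:
  1 — main, line 27
  2 — tally_events, line 9
  3 — settle_round, line 2
  4 — settle_round, line 5
  5 — tally_events, line 11
  6 — main, line 29
  7 — mix_signals, line 16
  8-15 — mix_signals, line 21
  16 — main, line 31
A correct fix: line 13: replace `mid` with `step`.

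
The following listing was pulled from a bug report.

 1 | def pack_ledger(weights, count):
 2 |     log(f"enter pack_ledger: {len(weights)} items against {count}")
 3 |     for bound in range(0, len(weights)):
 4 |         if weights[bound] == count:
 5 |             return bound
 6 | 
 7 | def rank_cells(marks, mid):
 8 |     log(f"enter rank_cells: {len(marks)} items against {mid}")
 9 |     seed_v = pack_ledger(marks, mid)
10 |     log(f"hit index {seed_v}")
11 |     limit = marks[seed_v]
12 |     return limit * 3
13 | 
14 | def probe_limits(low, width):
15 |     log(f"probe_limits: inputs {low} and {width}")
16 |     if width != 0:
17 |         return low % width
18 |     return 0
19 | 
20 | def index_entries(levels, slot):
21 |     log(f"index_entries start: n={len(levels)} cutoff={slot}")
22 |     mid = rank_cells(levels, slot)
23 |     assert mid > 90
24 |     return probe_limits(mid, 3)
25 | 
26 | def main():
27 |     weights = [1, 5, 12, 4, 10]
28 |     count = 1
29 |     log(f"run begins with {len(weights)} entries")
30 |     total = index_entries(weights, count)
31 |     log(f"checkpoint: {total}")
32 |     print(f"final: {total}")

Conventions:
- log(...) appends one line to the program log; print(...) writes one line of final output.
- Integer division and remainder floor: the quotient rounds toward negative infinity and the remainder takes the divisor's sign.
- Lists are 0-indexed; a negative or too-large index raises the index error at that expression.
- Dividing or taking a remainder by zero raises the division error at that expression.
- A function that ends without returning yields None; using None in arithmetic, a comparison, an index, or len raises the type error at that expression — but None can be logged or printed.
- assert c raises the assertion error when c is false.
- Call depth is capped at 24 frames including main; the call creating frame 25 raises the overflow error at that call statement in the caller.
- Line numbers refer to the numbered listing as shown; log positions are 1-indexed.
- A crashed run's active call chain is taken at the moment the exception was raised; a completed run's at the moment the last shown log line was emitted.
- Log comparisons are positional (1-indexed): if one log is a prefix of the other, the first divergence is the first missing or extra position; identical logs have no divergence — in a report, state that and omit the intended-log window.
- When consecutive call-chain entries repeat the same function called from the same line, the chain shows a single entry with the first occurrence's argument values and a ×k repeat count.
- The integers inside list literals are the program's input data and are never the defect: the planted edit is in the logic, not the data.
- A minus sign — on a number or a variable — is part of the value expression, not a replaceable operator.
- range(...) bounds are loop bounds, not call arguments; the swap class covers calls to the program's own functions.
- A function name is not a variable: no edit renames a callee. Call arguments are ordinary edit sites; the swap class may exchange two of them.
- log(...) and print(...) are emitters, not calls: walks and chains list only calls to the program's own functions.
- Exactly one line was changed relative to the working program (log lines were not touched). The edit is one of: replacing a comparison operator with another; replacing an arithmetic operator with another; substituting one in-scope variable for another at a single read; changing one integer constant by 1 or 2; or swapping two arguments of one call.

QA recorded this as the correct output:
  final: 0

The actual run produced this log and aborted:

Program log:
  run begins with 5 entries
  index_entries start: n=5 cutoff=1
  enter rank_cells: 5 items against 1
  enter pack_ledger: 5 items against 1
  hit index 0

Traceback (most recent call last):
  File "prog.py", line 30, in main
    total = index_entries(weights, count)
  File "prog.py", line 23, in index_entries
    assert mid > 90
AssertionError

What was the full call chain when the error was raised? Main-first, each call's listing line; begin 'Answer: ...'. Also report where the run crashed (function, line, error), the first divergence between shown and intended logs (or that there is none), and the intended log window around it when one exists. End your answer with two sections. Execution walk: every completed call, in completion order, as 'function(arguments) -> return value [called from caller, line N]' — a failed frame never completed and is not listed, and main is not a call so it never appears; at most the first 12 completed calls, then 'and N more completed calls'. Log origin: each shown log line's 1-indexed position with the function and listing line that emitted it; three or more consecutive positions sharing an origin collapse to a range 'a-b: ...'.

Answer: main -> index_entries (called at line 30).
The tell: The faulty run's log stops after 5 lines; the working version's next line would be 'probe_limits: inputs 3 and 3'.
Crash: index_entries, line 23, AssertionError.
First divergence: position 6; the shown log stops at 5 lines while the working version next logs 'probe_limits: inputs 3 and 3'.
Intended log window:
  4: enter pack_ledger: 5 items against 1
  5: hit index 0
  6: probe_limits: inputs 3 and 3
  7: checkpoint: 0
Execution walk:
  pack_ledger([1, 5, 12, 4, 10], 1) -> 0  [called from rank_cells, line 9]
  rank_cells([1, 5, 12, 4, 10], 1) -> 3  [called from index_entries, line 22]
Log origin:
  1: logged in main at line 29
  2: logged in index_entries at line 21
  3: logged in rank_cells at line 8
  4: logged in pack_ledger at line 2
  5: logged in rank_cells at line 10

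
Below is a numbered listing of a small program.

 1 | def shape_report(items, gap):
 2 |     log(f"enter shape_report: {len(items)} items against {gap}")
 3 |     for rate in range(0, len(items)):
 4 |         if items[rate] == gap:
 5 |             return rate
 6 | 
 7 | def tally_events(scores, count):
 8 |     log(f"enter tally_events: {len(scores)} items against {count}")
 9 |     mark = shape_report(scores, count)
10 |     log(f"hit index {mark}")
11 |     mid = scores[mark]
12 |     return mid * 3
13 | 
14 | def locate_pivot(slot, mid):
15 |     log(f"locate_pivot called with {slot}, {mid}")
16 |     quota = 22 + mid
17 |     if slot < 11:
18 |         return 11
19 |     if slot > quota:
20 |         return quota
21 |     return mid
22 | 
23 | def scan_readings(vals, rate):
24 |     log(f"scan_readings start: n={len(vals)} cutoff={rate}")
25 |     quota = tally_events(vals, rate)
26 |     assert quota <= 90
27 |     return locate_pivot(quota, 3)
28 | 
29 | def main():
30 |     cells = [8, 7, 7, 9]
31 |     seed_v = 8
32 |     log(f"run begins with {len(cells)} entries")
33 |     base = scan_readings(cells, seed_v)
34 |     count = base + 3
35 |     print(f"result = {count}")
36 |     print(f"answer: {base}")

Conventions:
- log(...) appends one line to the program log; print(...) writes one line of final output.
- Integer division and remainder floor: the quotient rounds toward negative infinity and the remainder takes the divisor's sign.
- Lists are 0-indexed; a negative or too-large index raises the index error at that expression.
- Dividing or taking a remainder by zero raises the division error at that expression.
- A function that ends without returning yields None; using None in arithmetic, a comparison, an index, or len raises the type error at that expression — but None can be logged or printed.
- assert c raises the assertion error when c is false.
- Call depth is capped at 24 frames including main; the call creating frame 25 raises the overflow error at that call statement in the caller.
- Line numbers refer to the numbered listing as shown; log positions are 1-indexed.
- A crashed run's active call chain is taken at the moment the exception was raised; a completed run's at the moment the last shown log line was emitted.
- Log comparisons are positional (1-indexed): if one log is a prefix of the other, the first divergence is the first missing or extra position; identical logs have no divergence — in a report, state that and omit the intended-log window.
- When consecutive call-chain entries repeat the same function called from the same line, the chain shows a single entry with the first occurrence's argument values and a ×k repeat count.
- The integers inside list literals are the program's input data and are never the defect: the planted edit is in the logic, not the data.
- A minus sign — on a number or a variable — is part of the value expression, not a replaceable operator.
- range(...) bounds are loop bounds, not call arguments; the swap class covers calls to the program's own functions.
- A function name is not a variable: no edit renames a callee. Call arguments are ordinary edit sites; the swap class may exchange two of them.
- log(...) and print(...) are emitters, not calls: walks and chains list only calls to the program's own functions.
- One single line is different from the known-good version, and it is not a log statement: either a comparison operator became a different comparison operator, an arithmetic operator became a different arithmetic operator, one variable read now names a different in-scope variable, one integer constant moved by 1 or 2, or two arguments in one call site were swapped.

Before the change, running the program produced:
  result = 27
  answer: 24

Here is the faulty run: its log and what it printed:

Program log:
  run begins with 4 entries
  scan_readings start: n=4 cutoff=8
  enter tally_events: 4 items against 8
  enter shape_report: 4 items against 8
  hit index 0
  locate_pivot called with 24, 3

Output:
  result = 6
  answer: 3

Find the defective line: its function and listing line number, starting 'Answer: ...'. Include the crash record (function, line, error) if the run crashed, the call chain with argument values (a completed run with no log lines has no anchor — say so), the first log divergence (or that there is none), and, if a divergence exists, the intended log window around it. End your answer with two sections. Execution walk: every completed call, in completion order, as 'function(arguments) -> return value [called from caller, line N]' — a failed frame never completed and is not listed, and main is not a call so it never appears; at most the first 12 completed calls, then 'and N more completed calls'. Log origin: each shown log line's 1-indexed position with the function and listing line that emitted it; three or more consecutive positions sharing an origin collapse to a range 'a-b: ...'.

Answer: the defect is in locate_pivot at line 21.
Core observation: Log streams are identical — the defect surfaces only in the printed output.
Call chain: main -> scan_readings([8, 7, 7, 9], 8) (called at line 33) -> locate_pivot(24, 3) (called at line 27).
First divergence: none (the log streams are identical).
Execution walk:
  shape_report([8, 7, 7, 9], 8) -> 0  [called from tally_events, line 9]
  tally_events([8, 7, 7, 9], 8) -> 24  [called from scan_readings, line 25]
  locate_pivot(24, 3) -> 3  [called from scan_readings, line 27]
  scan_readings([8, 7, 7, 9], 8) -> 3  [called from main, line 33]
Log origin:
  1: logged in main at line 32
  2: logged in scan_readings at line 24
  3: logged in tally_events at line 8
  4: logged in shape_report at line 2
  5: logged in tally_events at line 10
  6: logged in locate_pivot at line 15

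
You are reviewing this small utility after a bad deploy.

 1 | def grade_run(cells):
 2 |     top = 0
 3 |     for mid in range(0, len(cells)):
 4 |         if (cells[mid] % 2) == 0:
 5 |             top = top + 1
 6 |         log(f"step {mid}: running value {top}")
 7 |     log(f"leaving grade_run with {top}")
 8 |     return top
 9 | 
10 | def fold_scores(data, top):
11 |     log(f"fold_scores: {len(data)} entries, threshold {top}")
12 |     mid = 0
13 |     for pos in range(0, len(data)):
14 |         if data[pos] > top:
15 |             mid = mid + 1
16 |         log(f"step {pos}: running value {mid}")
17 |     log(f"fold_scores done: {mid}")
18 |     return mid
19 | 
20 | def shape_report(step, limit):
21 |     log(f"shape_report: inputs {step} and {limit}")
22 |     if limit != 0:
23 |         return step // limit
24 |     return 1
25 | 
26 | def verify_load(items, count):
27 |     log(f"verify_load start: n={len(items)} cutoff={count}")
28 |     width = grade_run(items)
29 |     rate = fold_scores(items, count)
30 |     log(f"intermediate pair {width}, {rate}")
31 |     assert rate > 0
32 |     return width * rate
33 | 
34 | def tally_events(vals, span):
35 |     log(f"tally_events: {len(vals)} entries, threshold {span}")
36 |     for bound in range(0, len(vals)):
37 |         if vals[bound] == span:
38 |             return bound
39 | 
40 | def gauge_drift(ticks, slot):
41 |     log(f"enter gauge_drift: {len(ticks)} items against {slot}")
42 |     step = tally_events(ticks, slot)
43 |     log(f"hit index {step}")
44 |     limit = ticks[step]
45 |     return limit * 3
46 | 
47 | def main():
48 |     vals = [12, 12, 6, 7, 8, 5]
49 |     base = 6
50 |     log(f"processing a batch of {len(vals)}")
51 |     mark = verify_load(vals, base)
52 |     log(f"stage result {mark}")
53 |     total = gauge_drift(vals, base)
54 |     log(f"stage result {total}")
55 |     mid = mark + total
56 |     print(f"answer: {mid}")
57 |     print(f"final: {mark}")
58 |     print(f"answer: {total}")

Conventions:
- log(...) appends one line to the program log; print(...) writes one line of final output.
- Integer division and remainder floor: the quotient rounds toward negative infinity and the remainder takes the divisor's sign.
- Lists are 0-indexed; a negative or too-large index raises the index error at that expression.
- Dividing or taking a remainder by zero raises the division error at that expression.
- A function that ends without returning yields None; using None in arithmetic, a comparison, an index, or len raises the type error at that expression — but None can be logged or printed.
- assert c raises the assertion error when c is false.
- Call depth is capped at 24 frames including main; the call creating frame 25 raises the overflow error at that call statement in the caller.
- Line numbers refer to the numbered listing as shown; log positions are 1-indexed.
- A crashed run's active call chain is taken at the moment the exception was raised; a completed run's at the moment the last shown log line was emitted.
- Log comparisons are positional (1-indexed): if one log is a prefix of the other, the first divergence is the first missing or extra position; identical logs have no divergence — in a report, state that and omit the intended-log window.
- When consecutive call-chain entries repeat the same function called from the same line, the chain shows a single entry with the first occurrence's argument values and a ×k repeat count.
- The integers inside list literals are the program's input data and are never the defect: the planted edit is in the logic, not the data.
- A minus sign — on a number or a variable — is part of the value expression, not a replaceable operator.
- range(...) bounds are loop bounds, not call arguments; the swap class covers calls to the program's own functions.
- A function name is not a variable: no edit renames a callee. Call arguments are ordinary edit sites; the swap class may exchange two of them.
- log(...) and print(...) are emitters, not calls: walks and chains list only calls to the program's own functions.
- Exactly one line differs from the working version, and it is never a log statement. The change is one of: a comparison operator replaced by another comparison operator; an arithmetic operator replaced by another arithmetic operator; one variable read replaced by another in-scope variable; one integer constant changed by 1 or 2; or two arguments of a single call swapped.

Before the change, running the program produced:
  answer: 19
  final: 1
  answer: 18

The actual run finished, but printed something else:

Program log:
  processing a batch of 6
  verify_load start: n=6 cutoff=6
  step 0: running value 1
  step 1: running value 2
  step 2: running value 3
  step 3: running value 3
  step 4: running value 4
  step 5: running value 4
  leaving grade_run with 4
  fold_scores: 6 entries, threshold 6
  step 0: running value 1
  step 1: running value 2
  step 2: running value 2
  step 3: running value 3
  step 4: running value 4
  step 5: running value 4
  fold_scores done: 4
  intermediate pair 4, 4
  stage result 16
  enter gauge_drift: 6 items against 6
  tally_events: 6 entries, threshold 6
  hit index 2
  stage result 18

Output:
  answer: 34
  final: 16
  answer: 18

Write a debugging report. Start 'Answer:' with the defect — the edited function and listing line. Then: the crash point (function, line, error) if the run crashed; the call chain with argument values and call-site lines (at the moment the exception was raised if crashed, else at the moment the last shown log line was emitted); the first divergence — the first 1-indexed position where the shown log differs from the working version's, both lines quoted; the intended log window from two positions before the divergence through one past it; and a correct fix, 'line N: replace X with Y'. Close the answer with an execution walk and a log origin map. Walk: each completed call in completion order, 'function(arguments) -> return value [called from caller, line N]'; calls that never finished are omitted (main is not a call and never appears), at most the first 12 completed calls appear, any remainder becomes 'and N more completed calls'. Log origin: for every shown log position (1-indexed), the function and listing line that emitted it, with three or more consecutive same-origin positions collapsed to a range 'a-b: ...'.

Answer: the defect is in verify_load at line 32.
Core observation: The log first diverges at position 19: the faulty run prints 'stage result 16' where the working version prints 'stage result 1'.
Call chain: main.
First divergence: position 19 — the shown line 'stage result 16' should read 'stage result 1'.
Intended log window:
  17: fold_scores done: 4
  18: intermediate pair 4, 4
  19: stage result 1
  20: enter gauge_drift: 6 items against 6
Execution walk:
  grade_run([12, 12, 6, 7, 8, 5]) -> 4  [called from verify_load, line 28]
  fold_scores([12, 12, 6, 7, 8, 5], 6) -> 4  [called from verify_load, line 29]
  verify_load([12, 12, 6, 7, 8, 5], 6) -> 16  [called from main, line 51]
  tally_events([12, 12, 6, 7, 8, 5], 6) -> 2  [called from gauge_drift, line 42]
  gauge_drift([12, 12, 6, 7, 8, 5], 6) -> 18  [called from main, line 53]
Log line origins:
  1 — main, line 50
  2 — verify_load, line 27
  3-8 — grade_run, line 6
  9 — grade_run, line 7
  10 — fold_scores, line 11
  11-16 — fold_scores, line 16
  17 — fold_scores, line 17
  18 — verify_load, line 30
  19 — main, line 52
  20 — gauge_drift, line 41
  21 — tally_events, line 35
  22 — gauge_drift, line 43
  23 — main, line 54
A correct fix: line 32: replace `*` with `//`.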